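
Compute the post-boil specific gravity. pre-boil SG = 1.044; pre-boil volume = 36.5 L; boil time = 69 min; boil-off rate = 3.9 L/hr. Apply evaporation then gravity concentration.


V_post = V_pre − rate·(t/60);  SG_post = 1 + (SG_pre−1)·V_pre/V_post
V_post = 36.5 − 3.9·(69/60) = 32.0150
SG_post = 1 + (1.044 − 1)·36.5/32.0150

1.0502


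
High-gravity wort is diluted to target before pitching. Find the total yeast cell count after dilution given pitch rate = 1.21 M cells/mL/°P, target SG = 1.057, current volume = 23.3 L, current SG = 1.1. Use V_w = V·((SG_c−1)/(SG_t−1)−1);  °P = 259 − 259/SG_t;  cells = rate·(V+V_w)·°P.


V_w = 23.3·((1.1−1)/(1.057−1)−1) = 17.5772
V_final = 23.3 + 17.5772 = 40.8772
°P = 259 − 259/1.057 = 13.9669
cells = 1.21·40.8772·13.9669

690.8219 billion cells


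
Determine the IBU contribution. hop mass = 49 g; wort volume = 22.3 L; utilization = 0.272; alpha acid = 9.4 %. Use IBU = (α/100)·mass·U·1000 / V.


IBU = (9.4/100)·49·0.272·1000 / 22.3

56.1808 IBU


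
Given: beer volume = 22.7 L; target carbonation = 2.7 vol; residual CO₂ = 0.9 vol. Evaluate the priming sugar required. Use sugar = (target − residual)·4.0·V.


sugar = (2.7 − 0.9)·4.0·22.7

163.4400 g


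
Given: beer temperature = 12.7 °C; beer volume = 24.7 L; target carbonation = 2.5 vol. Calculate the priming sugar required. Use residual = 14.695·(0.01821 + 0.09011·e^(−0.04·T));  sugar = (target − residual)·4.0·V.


residual = 14.695·(0.01821 + 0.09011·e^(−0.04·12.7)) = 1.0643
sugar = (2.5 − 1.0643)·4.0·24.7

141.8428 g


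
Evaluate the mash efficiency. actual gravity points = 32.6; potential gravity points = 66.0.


efficiency = actual / potential × 100
efficiency = 32.6 / 66.0 × 100

49.3939 %


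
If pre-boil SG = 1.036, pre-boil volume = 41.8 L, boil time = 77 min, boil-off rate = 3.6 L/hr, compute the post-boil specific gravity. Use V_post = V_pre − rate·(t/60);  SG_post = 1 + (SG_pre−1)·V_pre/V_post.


V_post = 41.8 − 3.6·(77/60) = 37.1800
SG_post = 1 + (1.036 − 1)·41.8/37.1800

1.0405


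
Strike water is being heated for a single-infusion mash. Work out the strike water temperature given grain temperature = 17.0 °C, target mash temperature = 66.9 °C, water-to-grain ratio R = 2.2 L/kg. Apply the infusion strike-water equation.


T_strike = (0.41/R)·(T_mash − T_grain) + T_mash
T_strike = (0.41/2.2)·(66.9 − 17.0) + 66.9

76.1995 °C


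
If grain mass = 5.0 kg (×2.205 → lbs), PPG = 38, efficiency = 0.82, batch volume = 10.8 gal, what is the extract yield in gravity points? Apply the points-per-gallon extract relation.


points = lbs × PPG × eff / vol
lbs = 5.0 × 2.205 = 11.0250
points = 11.0250 × 38 × 0.82 / 10.8

31.8092 points


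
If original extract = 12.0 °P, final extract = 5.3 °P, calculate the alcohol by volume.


SG = 259/(259 − P);  ABV = (OG − FG)·131.25
OG = 259/(259 − 12.0) = 1.0486
FG = 259/(259 − 5.3) = 1.0209
ABV = (1.0486 − 1.0209)·131.25

3.6346 % ABV


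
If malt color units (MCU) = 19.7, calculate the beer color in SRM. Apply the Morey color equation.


SRM = 1.4922 · MCU^0.6859
SRM = 1.4922 · 19.7^0.6859

11.5266 SRM


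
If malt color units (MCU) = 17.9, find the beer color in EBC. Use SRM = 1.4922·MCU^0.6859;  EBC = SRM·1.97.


SRM = 1.4922·17.9^0.6859 = 10.7934
EBC = 10.7934·1.97

21.2630 EBC


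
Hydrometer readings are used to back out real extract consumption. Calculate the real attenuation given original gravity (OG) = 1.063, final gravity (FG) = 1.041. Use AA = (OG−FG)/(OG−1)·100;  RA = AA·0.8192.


AA = (1.063 − 1.041)/(1.063 − 1)·100 = 34.9206
RA = 34.9206·0.8192

28.6070 %


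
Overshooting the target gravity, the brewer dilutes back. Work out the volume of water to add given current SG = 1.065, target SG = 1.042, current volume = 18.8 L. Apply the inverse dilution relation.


V_water = V·((SG_curr − 1)/(SG_target − 1) − 1)
V_water = 18.8·((1.065 − 1)/(1.042 − 1) − 1)

10.2952 L


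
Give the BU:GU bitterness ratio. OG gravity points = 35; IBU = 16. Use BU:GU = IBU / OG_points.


BU:GU = 16 / 35

0.4571


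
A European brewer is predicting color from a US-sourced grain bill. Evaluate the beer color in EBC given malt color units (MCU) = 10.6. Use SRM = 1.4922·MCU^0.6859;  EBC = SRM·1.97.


SRM = 1.4922·10.6^0.6859 = 7.5350
EBC = 7.5350·1.97

14.8440 EBC


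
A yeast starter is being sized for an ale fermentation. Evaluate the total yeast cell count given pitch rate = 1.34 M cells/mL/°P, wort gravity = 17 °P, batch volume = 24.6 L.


cells (billions) = rate · V_L · °P
cells = 1.34 · 24.6 · 17

560.3880 billion cells


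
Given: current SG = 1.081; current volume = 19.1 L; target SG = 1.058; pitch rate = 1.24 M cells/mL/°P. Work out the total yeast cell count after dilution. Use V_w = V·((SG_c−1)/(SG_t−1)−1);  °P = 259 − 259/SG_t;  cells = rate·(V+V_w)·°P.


V_w = 19.1·((1.081−1)/(1.058−1)−1) = 7.5741
V_final = 19.1 + 7.5741 = 26.6741
°P = 259 − 259/1.058 = 14.1985
cells = 1.24·26.6741·14.1985

469.6282 billion cells


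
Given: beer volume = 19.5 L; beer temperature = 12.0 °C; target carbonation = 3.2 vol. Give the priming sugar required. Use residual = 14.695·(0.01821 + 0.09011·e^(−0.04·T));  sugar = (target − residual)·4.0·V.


residual = 14.695·(0.01821 + 0.09011·e^(−0.04·12.0)) = 1.0870
sugar = (3.2 − 1.0870)·4.0·19.5

164.8165 g


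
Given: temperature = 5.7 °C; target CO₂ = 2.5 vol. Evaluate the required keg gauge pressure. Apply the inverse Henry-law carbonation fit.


psi = vols/(0.01821 + 0.09011·e^(−0.04·T)) − 14.695
psi = 2.5/(0.01821 + 0.09011·e^(−0.04·5.7)) − 14.695

13.0986 psi


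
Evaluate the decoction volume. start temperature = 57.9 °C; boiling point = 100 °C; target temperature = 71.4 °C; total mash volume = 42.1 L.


V_dec = V_total·(T_target − T_start)/(T_boil − T_start)
V_dec = 42.1·(71.4 − 57.9)/(100 − 57.9)

13.5000 L


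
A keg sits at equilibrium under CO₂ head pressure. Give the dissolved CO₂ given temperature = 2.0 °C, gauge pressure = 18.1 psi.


vols = (P + 14.695)·(0.01821 + 0.09011·e^(−0.04·T))
vols = (18.1 + 14.695)·(0.01821 + 0.09011·e^(−0.04·2.0))

3.3252 volumes


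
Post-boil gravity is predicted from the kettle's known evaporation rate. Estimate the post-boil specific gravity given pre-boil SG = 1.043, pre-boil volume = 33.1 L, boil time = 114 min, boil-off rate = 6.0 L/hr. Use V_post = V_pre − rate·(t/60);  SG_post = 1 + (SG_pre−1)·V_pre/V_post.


V_post = 33.1 − 6.0·(114/60) = 21.7000
SG_post = 1 + (1.043 − 1)·33.1/21.7000

1.0656


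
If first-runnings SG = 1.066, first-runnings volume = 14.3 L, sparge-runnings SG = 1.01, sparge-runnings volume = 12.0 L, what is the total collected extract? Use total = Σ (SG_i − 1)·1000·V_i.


first = (1.066 − 1)·1000·14.3 = 943.8000
sparge = (1.01 − 1)·1000·12.0 = 120.0000
total = 943.8000 + 120.0000

1063.8000 gravity·L


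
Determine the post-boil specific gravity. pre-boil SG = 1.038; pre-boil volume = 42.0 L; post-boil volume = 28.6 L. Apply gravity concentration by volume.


SG_post = 1 + (SG_pre − 1)·V_pre/V_post
pts_pre = (1.038 − 1)·1000 = 38.0000
pts_post = 38.0000·42.0/28.6 = 55.8042
SG_post = 1 + 55.8042/1000

1.0558


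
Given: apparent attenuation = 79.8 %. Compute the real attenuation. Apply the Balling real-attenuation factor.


RA = AA · 0.8192
RA = 79.8 · 0.8192

65.3722 %


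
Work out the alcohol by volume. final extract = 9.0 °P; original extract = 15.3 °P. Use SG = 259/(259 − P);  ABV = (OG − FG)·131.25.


OG = 259/(259 − 15.3) = 1.0628
FG = 259/(259 − 9.0) = 1.0360
ABV = (1.0628 − 1.0360)·131.25

3.5152 % ABV


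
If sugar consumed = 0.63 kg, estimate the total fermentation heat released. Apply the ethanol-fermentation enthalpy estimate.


Q = m_sugar · 590 kJ/kg
Q = 0.63 · 590

371.7000 kJ


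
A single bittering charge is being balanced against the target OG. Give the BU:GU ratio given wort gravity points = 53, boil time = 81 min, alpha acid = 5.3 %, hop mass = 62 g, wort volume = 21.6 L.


U = 1.65·0.000125^(GP/1000)·(1−e^(−0.04t))/4.15;  IBU = (α/100)·m·U·1000/V;  BU:GU = IBU/GP
U = 1.65·0.000125^(53/1000)·(1−e^(−0.04·81))/4.15 = 0.2373
IBU = (5.3/100)·62·0.2373·1000/21.6 = 36.0940
BU:GU = 36.0940/53

0.6810


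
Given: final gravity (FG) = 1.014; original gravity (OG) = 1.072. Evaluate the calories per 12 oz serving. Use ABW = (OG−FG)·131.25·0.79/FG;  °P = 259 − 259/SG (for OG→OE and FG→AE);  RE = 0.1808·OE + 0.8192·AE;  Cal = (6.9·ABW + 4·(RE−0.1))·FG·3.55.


ABW = (1.072 − 1.014)·131.25·0.79/1.014 = 5.9308
OE = 259 − 259/1.072 = 17.3955 °P
AE = 259 − 259/1.014 = 3.5759 °P
RE = 0.1808·17.3955 + 0.8192·3.5759 = 6.0745 °P
Cal = (6.9·5.9308 + 4·(6.0745−0.1))·1.014·3.55

233.3358 kcal


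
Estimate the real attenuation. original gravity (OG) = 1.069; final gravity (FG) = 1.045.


AA = (OG−FG)/(OG−1)·100;  RA = AA·0.8192
AA = (1.069 − 1.045)/(1.069 − 1)·100 = 34.7826
RA = 34.7826·0.8192

28.4939 %


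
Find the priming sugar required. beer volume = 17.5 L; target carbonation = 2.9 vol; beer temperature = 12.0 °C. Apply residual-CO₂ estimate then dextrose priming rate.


residual = 14.695·(0.01821 + 0.09011·e^(−0.04·T));  sugar = (target − residual)·4.0·V
residual = 14.695·(0.01821 + 0.09011·e^(−0.04·12.0)) = 1.0870
sugar = (2.9 − 1.0870)·4.0·17.5

126.9122 g


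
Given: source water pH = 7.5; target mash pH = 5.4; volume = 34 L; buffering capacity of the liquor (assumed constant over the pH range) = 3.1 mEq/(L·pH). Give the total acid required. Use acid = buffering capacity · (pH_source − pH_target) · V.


acid = 3.1 · (7.5 − 5.4) · 34

221.3400 mEq


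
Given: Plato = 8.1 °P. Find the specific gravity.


SG = 259/(259 − P)
SG = 259/(259 − 8.1)

1.0323


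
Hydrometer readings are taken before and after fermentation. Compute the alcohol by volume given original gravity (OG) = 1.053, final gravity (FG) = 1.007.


ABV = (OG − FG) · 131.25
ABV = (1.053 − 1.007) · 131.25

6.0375 % ABV


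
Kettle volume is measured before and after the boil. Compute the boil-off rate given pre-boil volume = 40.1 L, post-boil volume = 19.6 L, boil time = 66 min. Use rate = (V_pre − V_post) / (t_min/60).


rate = (40.1 − 19.6) / (66/60)

18.6364 L/hr


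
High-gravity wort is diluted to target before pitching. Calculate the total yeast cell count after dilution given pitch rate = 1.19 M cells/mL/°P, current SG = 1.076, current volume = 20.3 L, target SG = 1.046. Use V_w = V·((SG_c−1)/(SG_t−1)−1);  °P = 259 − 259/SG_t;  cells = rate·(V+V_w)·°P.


V_w = 20.3·((1.076−1)/(1.046−1)−1) = 13.2391
V_final = 20.3 + 13.2391 = 33.5391
°P = 259 − 259/1.046 = 11.3901
cells = 1.19·33.5391·11.3901

454.5950 billion cells


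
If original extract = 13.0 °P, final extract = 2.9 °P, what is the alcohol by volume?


SG = 259/(259 − P);  ABV = (OG − FG)·131.25
OG = 259/(259 − 13.0) = 1.0528
FG = 259/(259 − 2.9) = 1.0113
ABV = (1.0528 − 1.0113)·131.25

5.4497 % ABV


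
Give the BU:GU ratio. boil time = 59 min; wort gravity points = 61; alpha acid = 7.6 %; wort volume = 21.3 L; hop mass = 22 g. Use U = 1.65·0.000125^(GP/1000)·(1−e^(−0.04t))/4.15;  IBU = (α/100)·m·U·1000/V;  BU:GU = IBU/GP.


U = 1.65·0.000125^(61/1000)·(1−e^(−0.04·59))/4.15 = 0.2081
IBU = (7.6/100)·22·0.2081·1000/21.3 = 16.3354
BU:GU = 16.3354/61

0.2678


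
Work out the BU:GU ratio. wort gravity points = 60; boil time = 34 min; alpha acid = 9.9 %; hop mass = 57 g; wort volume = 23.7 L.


U = 1.65·0.000125^(GP/1000)·(1−e^(−0.04t))/4.15;  IBU = (α/100)·m·U·1000/V;  BU:GU = IBU/GP
U = 1.65·0.000125^(60/1000)·(1−e^(−0.04·34))/4.15 = 0.1724
IBU = (9.9/100)·57·0.1724·1000/23.7 = 41.0392
BU:GU = 41.0392/60

0.6840


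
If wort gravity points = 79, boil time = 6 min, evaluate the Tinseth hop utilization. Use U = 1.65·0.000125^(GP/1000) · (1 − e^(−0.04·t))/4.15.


bigness = 1.65·0.000125^(79/1000) = 0.8112
boil_factor = (1 − e^(−0.04·6))/4.15 = 0.0514
U = 0.8112 · 0.0514

0.0417


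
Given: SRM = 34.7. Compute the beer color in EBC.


EBC = SRM · 1.97
EBC = 34.7 · 1.97

68.3590 EBC


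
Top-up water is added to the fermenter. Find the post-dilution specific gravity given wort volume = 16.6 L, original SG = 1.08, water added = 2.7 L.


SG_new = 1 + (SG_old − 1)·V_old/(V_old + V_water)
pts = (1.08 − 1)·1000·16.6/(16.6 + 2.7) = 68.8083
SG_new = 1 + 68.8083/1000

1.0688


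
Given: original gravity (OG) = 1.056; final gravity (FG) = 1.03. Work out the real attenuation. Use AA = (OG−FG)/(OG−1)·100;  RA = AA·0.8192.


AA = (1.056 − 1.03)/(1.056 − 1)·100 = 46.4286
RA = 46.4286·0.8192

38.0343 %


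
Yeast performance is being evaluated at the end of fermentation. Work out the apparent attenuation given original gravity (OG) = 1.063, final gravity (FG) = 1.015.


AA = (OG − FG)/(OG − 1) · 100
AA = (1.063 − 1.015)/(1.063 − 1) · 100

76.1905 %


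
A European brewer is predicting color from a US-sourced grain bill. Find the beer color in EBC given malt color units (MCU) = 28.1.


SRM = 1.4922·MCU^0.6859;  EBC = SRM·1.97
SRM = 1.4922·28.1^0.6859 = 14.7060
EBC = 14.7060·1.97

28.9708 EBC


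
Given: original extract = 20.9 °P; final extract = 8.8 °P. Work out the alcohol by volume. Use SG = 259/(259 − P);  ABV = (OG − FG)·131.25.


OG = 259/(259 − 20.9) = 1.0878
FG = 259/(259 − 8.8) = 1.0352
ABV = (1.0878 − 1.0352)·131.25

6.9046 % ABV


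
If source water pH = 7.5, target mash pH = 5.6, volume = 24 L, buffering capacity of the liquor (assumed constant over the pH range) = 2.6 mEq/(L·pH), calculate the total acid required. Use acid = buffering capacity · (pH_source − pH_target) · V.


acid = 2.6 · (7.5 − 5.6) · 24

118.5600 mEq


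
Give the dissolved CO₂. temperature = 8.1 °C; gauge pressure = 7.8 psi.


vols = (P + 14.695)·(0.01821 + 0.09011·e^(−0.04·T))
vols = (7.8 + 14.695)·(0.01821 + 0.09011·e^(−0.04·8.1))

1.8757 volumes


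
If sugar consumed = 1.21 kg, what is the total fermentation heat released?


Q = m_sugar · 590 kJ/kg
Q = 1.21 · 590

713.9000 kJ


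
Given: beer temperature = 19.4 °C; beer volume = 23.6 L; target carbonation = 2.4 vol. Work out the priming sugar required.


residual = 14.695·(0.01821 + 0.09011·e^(−0.04·T));  sugar = (target − residual)·4.0·V
residual = 14.695·(0.01821 + 0.09011·e^(−0.04·19.4)) = 0.8770
sugar = (2.4 − 0.8770)·4.0·23.6

143.7679 g


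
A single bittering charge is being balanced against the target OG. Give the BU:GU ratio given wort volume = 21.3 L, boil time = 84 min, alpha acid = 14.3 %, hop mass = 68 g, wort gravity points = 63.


U = 1.65·0.000125^(GP/1000)·(1−e^(−0.04t))/4.15;  IBU = (α/100)·m·U·1000/V;  BU:GU = IBU/GP
U = 1.65·0.000125^(63/1000)·(1−e^(−0.04·84))/4.15 = 0.2179
IBU = (14.3/100)·68·0.2179·1000/21.3 = 99.4610
BU:GU = 99.4610/63

1.5787


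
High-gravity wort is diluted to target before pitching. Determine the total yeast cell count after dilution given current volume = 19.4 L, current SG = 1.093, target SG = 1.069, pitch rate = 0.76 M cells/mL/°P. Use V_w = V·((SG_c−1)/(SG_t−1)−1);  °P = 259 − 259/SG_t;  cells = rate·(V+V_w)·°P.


V_w = 19.4·((1.093−1)/(1.069−1)−1) = 6.7478
V_final = 19.4 + 6.7478 = 26.1478
°P = 259 − 259/1.069 = 16.7175
cells = 0.76·26.1478·16.7175

332.2158 billion cells


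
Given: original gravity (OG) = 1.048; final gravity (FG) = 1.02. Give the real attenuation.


AA = (OG−FG)/(OG−1)·100;  RA = AA·0.8192
AA = (1.048 − 1.02)/(1.048 − 1)·100 = 58.3333
RA = 58.3333·0.8192

47.7867 %


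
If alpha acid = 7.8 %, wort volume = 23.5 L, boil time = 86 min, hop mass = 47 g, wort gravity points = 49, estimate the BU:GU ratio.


U = 1.65·0.000125^(GP/1000)·(1−e^(−0.04t))/4.15;  IBU = (α/100)·m·U·1000/V;  BU:GU = IBU/GP
U = 1.65·0.000125^(49/1000)·(1−e^(−0.04·86))/4.15 = 0.2478
IBU = (7.8/100)·47·0.2478·1000/23.5 = 38.6505
BU:GU = 38.6505/49

0.7888


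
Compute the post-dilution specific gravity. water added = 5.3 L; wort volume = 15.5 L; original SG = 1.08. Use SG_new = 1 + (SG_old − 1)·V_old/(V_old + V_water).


pts = (1.08 − 1)·1000·15.5/(15.5 + 5.3) = 59.6154
SG_new = 1 + 59.6154/1000

1.0596


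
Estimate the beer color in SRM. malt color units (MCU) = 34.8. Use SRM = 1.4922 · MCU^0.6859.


SRM = 1.4922 · 34.8^0.6859

17.0293 SRM


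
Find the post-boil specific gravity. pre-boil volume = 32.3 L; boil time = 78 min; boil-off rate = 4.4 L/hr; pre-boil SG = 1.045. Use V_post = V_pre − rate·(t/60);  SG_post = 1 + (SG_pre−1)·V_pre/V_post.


V_post = 32.3 − 4.4·(78/60) = 26.5800
SG_post = 1 + (1.045 − 1)·32.3/26.5800

1.0547


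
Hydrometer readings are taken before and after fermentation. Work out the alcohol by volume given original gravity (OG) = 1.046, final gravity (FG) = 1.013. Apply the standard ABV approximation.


ABV = (OG − FG) · 131.25
ABV = (1.046 − 1.013) · 131.25

4.3313 % ABV


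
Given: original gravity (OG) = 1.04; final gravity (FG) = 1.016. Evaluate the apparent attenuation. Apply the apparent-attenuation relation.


AA = (OG − FG)/(OG − 1) · 100
AA = (1.04 − 1.016)/(1.04 − 1) · 100

60.0000 %


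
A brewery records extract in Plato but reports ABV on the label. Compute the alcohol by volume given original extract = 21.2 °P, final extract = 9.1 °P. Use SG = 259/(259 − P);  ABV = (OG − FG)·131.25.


OG = 259/(259 − 21.2) = 1.0892
FG = 259/(259 − 9.1) = 1.0364
ABV = (1.0892 − 1.0364)·131.25

6.9216 % ABV


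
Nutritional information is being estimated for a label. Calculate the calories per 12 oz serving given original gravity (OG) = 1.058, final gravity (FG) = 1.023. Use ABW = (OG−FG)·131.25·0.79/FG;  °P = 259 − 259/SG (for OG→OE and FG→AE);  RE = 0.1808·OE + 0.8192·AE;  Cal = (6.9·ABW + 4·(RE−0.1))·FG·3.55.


ABW = (1.058 − 1.023)·131.25·0.79/1.023 = 3.5475
OE = 259 − 259/1.058 = 14.1985 °P
AE = 259 − 259/1.023 = 5.8231 °P
RE = 0.1808·14.1985 + 0.8192·5.8231 = 7.3373 °P
Cal = (6.9·3.5475 + 4·(7.3373−0.1))·1.023·3.55

194.0279 kcal


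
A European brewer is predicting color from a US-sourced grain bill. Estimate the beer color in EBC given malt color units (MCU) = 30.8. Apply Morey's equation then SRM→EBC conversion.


SRM = 1.4922·MCU^0.6859;  EBC = SRM·1.97
SRM = 1.4922·30.8^0.6859 = 15.6612
EBC = 15.6612·1.97

30.8525 EBC


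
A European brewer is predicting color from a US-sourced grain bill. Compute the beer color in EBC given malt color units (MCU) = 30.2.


SRM = 1.4922·MCU^0.6859;  EBC = SRM·1.97
SRM = 1.4922·30.2^0.6859 = 15.4513
EBC = 15.4513·1.97

30.4390 EBC


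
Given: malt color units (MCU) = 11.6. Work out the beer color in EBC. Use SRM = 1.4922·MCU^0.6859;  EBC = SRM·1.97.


SRM = 1.4922·11.6^0.6859 = 8.0157
EBC = 8.0157·1.97

15.7908 EBC


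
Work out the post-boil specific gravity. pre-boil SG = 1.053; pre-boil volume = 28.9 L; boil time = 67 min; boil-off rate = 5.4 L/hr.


V_post = V_pre − rate·(t/60);  SG_post = 1 + (SG_pre−1)·V_pre/V_post
V_post = 28.9 − 5.4·(67/60) = 22.8700
SG_post = 1 + (1.053 − 1)·28.9/22.8700

1.0670


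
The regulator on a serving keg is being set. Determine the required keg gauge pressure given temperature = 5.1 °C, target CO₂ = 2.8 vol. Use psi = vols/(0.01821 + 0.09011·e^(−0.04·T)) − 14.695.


psi = 2.8/(0.01821 + 0.09011·e^(−0.04·5.1)) − 14.695

15.8422 psi


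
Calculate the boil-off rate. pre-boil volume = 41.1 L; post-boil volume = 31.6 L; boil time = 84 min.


rate = (V_pre − V_post) / (t_min/60)
rate = (41.1 − 31.6) / (84/60)

6.7857 L/hr


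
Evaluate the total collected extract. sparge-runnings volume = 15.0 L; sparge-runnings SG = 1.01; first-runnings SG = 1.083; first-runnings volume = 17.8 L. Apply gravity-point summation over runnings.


total = Σ (SG_i − 1)·1000·V_i
first = (1.083 − 1)·1000·17.8 = 1477.4000
sparge = (1.01 − 1)·1000·15.0 = 150.0000
total = 1477.4000 + 150.0000

1627.4000 gravity·L


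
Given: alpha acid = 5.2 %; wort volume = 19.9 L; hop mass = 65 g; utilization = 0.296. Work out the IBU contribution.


IBU = (α/100)·mass·U·1000 / V
IBU = (5.2/100)·65·0.296·1000 / 19.9

50.2754 IBU


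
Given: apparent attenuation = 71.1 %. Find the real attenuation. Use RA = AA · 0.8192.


RA = 71.1 · 0.8192

58.2451 %


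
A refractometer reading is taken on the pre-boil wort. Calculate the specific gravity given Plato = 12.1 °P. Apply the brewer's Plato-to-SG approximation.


SG = 259/(259 − P)
SG = 259/(259 − 12.1)

1.0490


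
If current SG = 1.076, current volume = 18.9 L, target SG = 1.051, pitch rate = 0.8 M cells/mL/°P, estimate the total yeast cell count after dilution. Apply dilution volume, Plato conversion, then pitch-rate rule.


V_w = V·((SG_c−1)/(SG_t−1)−1);  °P = 259 − 259/SG_t;  cells = rate·(V+V_w)·°P
V_w = 18.9·((1.076−1)/(1.051−1)−1) = 9.2647
V_final = 18.9 + 9.2647 = 28.1647
°P = 259 − 259/1.051 = 12.5680
cells = 0.8·28.1647·12.5680

283.1799 billion cells


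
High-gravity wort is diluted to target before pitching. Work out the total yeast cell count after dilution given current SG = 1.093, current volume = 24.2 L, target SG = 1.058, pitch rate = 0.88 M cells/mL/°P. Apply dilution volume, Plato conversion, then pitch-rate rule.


V_w = V·((SG_c−1)/(SG_t−1)−1);  °P = 259 − 259/SG_t;  cells = rate·(V+V_w)·°P
V_w = 24.2·((1.093−1)/(1.058−1)−1) = 14.6034
V_final = 24.2 + 14.6034 = 38.8034
°P = 259 − 259/1.058 = 14.1985
cells = 0.88·38.8034·14.1985

484.8362 billion cells


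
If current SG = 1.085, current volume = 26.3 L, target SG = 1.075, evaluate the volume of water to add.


V_water = V·((SG_curr − 1)/(SG_target − 1) − 1)
V_water = 26.3·((1.085 − 1)/(1.075 − 1) − 1)

3.5067 L


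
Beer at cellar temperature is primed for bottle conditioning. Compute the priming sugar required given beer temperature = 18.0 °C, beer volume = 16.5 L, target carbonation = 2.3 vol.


residual = 14.695·(0.01821 + 0.09011·e^(−0.04·T));  sugar = (target − residual)·4.0·V
residual = 14.695·(0.01821 + 0.09011·e^(−0.04·18.0)) = 0.9121
sugar = (2.3 − 0.9121)·4.0·16.5

91.5990 g


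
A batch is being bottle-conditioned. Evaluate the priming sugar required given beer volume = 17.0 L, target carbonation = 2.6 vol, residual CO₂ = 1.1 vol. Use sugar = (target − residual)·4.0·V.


sugar = (2.6 − 1.1)·4.0·17.0

102.0000 g


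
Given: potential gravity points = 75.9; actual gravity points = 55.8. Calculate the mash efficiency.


efficiency = actual / potential × 100
efficiency = 55.8 / 75.9 × 100

73.5178 %


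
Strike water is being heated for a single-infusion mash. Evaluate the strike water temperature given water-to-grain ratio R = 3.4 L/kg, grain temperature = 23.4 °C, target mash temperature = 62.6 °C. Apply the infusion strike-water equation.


T_strike = (0.41/R)·(T_mash − T_grain) + T_mash
T_strike = (0.41/3.4)·(62.6 − 23.4) + 62.6

67.3271 °C


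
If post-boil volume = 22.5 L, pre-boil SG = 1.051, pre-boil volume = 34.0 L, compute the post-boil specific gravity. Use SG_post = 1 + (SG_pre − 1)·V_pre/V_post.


pts_pre = (1.051 − 1)·1000 = 51.0000
pts_post = 51.0000·34.0/22.5 = 77.0667
SG_post = 1 + 77.0667/1000

1.0771


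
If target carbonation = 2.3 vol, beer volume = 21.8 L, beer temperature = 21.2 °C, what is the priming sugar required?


residual = 14.695·(0.01821 + 0.09011·e^(−0.04·T));  sugar = (target − residual)·4.0·V
residual = 14.695·(0.01821 + 0.09011·e^(−0.04·21.2)) = 0.8347
sugar = (2.3 − 0.8347)·4.0·21.8

127.7744 g


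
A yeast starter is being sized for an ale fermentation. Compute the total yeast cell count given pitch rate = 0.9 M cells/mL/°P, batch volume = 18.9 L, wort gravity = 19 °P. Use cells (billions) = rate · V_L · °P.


cells = 0.9 · 18.9 · 19

323.1900 billion cells


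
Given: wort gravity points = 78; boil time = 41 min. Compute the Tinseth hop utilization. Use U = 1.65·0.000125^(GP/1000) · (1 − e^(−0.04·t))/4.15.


bigness = 1.65·0.000125^(78/1000) = 0.8185
boil_factor = (1 − e^(−0.04·41))/4.15 = 0.1942
U = 0.8185 · 0.1942

0.1590


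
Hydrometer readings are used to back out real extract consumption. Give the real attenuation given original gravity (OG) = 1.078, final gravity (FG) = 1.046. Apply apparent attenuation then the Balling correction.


AA = (OG−FG)/(OG−1)·100;  RA = AA·0.8192
AA = (1.078 − 1.046)/(1.078 − 1)·100 = 41.0256
RA = 41.0256·0.8192

33.6082 %


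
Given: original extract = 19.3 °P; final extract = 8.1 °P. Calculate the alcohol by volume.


SG = 259/(259 − P);  ABV = (OG − FG)·131.25
OG = 259/(259 − 19.3) = 1.0805
FG = 259/(259 − 8.1) = 1.0323
ABV = (1.0805 − 1.0323)·131.25

6.3307 % ABV


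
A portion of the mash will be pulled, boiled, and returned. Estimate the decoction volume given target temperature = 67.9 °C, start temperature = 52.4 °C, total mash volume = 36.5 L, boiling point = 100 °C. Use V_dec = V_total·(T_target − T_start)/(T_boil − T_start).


V_dec = 36.5·(67.9 − 52.4)/(100 − 52.4)

11.8855 L


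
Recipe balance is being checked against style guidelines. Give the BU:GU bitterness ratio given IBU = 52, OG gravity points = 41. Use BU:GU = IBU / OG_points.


BU:GU = 52 / 41

1.2683


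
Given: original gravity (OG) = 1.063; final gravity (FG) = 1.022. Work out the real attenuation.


AA = (OG−FG)/(OG−1)·100;  RA = AA·0.8192
AA = (1.063 − 1.022)/(1.063 − 1)·100 = 65.0794
RA = 65.0794·0.8192

53.3130 %


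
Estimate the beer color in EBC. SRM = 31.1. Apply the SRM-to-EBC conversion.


EBC = SRM · 1.97
EBC = 31.1 · 1.97

61.2670 EBC


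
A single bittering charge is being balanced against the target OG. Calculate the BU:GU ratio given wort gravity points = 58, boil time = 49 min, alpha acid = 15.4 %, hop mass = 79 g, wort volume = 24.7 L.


U = 1.65·0.000125^(GP/1000)·(1−e^(−0.04t))/4.15;  IBU = (α/100)·m·U·1000/V;  BU:GU = IBU/GP
U = 1.65·0.000125^(58/1000)·(1−e^(−0.04·49))/4.15 = 0.2028
IBU = (15.4/100)·79·0.2028·1000/24.7 = 99.9015
BU:GU = 99.9015/58

1.7224


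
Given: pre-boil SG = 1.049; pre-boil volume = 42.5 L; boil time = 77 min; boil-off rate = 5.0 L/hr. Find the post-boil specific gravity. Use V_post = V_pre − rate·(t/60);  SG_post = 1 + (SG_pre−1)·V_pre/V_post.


V_post = 42.5 − 5.0·(77/60) = 36.0833
SG_post = 1 + (1.049 − 1)·42.5/36.0833

1.0577


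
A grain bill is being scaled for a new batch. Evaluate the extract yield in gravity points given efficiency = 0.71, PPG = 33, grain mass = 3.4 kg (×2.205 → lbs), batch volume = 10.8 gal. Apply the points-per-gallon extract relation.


points = lbs × PPG × eff / vol
lbs = 3.4 × 2.205 = 7.4970
points = 7.4970 × 33 × 0.71 / 10.8

16.2643 points


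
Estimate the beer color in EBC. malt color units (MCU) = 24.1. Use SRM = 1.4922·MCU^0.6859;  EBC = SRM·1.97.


SRM = 1.4922·24.1^0.6859 = 13.2359
EBC = 13.2359·1.97

26.0747 EBC


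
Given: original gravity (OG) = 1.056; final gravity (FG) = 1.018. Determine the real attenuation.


AA = (OG−FG)/(OG−1)·100;  RA = AA·0.8192
AA = (1.056 − 1.018)/(1.056 − 1)·100 = 67.8571
RA = 67.8571·0.8192

55.5886 %


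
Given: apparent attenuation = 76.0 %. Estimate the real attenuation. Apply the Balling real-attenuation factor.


RA = AA · 0.8192
RA = 76.0 · 0.8192

62.2592 %


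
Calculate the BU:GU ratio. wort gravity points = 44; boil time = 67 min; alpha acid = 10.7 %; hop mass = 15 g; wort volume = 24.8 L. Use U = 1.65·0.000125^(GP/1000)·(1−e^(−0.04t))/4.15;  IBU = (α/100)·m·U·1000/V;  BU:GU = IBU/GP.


U = 1.65·0.000125^(44/1000)·(1−e^(−0.04·67))/4.15 = 0.2494
IBU = (10.7/100)·15·0.2494·1000/24.8 = 16.1390
BU:GU = 16.1390/44

0.3668


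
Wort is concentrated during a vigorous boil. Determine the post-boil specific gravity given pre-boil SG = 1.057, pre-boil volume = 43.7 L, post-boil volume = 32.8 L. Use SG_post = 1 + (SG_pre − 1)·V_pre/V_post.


pts_pre = (1.057 − 1)·1000 = 57.0000
pts_post = 57.0000·43.7/32.8 = 75.9421
SG_post = 1 + 75.9421/1000

1.0759


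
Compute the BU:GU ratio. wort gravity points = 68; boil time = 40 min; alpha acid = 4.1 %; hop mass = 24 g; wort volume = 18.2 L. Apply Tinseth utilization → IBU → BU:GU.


U = 1.65·0.000125^(GP/1000)·(1−e^(−0.04t))/4.15;  IBU = (α/100)·m·U·1000/V;  BU:GU = IBU/GP
U = 1.65·0.000125^(68/1000)·(1−e^(−0.04·40))/4.15 = 0.1722
IBU = (4.1/100)·24·0.1722·1000/18.2 = 9.3113
BU:GU = 9.3113/68

0.1369


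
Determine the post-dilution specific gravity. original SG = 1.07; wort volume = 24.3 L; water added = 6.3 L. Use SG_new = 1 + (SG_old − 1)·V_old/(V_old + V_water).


pts = (1.07 − 1)·1000·24.3/(24.3 + 6.3) = 55.5882
SG_new = 1 + 55.5882/1000

1.0556


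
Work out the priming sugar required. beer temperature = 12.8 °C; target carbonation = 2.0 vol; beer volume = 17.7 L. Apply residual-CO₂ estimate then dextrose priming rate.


residual = 14.695·(0.01821 + 0.09011·e^(−0.04·T));  sugar = (target − residual)·4.0·V
residual = 14.695·(0.01821 + 0.09011·e^(−0.04·12.8)) = 1.0612
sugar = (2.0 − 1.0612)·4.0·17.7

66.4696 g


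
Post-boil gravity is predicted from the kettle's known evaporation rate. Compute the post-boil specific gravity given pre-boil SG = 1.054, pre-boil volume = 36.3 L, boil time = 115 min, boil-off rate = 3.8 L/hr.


V_post = V_pre − rate·(t/60);  SG_post = 1 + (SG_pre−1)·V_pre/V_post
V_post = 36.3 − 3.8·(115/60) = 29.0167
SG_post = 1 + (1.054 − 1)·36.3/29.0167

1.0676


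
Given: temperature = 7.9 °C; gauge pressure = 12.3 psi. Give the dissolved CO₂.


vols = (P + 14.695)·(0.01821 + 0.09011·e^(−0.04·T))
vols = (12.3 + 14.695)·(0.01821 + 0.09011·e^(−0.04·7.9))

2.2650 volumes


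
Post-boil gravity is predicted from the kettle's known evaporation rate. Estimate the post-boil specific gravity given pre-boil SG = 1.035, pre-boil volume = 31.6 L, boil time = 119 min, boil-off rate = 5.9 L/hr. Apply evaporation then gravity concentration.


V_post = V_pre − rate·(t/60);  SG_post = 1 + (SG_pre−1)·V_pre/V_post
V_post = 31.6 − 5.9·(119/60) = 19.8983
SG_post = 1 + (1.035 − 1)·31.6/19.8983

1.0556


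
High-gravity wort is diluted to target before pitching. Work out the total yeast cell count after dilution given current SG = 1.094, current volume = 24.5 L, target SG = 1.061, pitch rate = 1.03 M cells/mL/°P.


V_w = V·((SG_c−1)/(SG_t−1)−1);  °P = 259 − 259/SG_t;  cells = rate·(V+V_w)·°P
V_w = 24.5·((1.094−1)/(1.061−1)−1) = 13.2541
V_final = 24.5 + 13.2541 = 37.7541
°P = 259 − 259/1.061 = 14.8907
cells = 1.03·37.7541·14.8907

579.0493 billion cells


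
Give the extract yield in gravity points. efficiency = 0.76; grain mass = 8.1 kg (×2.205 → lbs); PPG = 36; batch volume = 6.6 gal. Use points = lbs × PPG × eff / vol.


lbs = 8.1 × 2.205 = 17.8605
points = 17.8605 × 36 × 0.76 / 6.6

74.0399 points


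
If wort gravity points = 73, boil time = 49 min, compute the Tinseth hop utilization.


U = 1.65·0.000125^(GP/1000) · (1 − e^(−0.04·t))/4.15
bigness = 1.65·0.000125^(73/1000) = 0.8562
boil_factor = (1 − e^(−0.04·49))/4.15 = 0.2070
U = 0.8562 · 0.2070

0.1772


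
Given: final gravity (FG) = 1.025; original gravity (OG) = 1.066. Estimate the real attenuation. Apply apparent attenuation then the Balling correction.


AA = (OG−FG)/(OG−1)·100;  RA = AA·0.8192
AA = (1.066 − 1.025)/(1.066 − 1)·100 = 62.1212
RA = 62.1212·0.8192

50.8897 %


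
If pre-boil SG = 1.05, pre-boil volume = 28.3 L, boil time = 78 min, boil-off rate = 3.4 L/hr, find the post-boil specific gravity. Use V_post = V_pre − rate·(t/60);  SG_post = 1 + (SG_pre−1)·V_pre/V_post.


V_post = 28.3 − 3.4·(78/60) = 23.8800
SG_post = 1 + (1.05 − 1)·28.3/23.8800

1.0593


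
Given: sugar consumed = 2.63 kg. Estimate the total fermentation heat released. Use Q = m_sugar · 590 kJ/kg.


Q = 2.63 · 590

1551.7000 kJ


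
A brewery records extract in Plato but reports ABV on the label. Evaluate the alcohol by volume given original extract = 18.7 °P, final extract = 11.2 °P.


SG = 259/(259 − P);  ABV = (OG − FG)·131.25
OG = 259/(259 − 18.7) = 1.0778
FG = 259/(259 − 11.2) = 1.0452
ABV = (1.0778 − 1.0452)·131.25

4.2816 % ABV


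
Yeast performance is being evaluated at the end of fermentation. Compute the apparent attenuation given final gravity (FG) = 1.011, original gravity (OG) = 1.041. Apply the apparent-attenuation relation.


AA = (OG − FG)/(OG − 1) · 100
AA = (1.041 − 1.011)/(1.041 − 1) · 100

73.1707 %


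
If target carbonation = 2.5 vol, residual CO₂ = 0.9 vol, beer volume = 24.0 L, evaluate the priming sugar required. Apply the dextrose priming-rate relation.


sugar = (target − residual)·4.0·V
sugar = (2.5 − 0.9)·4.0·24.0

153.6000 g


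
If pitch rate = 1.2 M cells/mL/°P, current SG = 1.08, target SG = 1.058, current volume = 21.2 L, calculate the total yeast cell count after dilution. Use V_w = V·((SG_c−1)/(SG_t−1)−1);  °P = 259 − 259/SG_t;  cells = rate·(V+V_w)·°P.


V_w = 21.2·((1.08−1)/(1.058−1)−1) = 8.0414
V_final = 21.2 + 8.0414 = 29.2414
°P = 259 − 259/1.058 = 14.1985
cells = 1.2·29.2414·14.1985

498.2200 billion cells


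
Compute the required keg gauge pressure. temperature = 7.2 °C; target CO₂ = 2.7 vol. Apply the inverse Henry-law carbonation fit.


psi = vols/(0.01821 + 0.09011·e^(−0.04·T)) − 14.695
psi = 2.7/(0.01821 + 0.09011·e^(−0.04·7.2)) − 14.695

16.7842 psi


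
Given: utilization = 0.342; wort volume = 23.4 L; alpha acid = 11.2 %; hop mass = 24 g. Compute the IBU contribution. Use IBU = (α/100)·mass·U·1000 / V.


IBU = (11.2/100)·24·0.342·1000 / 23.4

39.2862 IBU


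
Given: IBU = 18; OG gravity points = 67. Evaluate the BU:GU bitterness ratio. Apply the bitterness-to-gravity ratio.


BU:GU = IBU / OG_points
BU:GU = 18 / 67

0.2687


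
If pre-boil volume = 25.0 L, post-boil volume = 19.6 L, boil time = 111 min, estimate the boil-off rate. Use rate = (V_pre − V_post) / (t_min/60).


rate = (25.0 − 19.6) / (111/60)

2.9189 L/hr


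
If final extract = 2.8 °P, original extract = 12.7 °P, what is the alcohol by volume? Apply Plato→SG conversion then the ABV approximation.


SG = 259/(259 − P);  ABV = (OG − FG)·131.25
OG = 259/(259 − 12.7) = 1.0516
FG = 259/(259 − 2.8) = 1.0109
ABV = (1.0516 − 1.0109)·131.25

5.3332 % ABV


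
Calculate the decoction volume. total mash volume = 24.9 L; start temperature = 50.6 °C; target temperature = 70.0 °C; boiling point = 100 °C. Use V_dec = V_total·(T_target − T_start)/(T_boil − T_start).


V_dec = 24.9·(70.0 − 50.6)/(100 − 50.6)

9.7785 L


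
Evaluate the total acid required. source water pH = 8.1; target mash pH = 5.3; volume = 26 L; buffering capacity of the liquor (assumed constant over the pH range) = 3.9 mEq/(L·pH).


acid = buffering capacity · (pH_source − pH_target) · V
acid = 3.9 · (8.1 − 5.3) · 26

283.9200 mEq


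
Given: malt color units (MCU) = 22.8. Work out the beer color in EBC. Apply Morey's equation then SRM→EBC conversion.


SRM = 1.4922·MCU^0.6859;  EBC = SRM·1.97
SRM = 1.4922·22.8^0.6859 = 12.7419
EBC = 12.7419·1.97

25.1016 EBC


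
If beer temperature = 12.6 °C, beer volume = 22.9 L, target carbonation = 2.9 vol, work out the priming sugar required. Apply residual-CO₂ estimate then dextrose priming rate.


residual = 14.695·(0.01821 + 0.09011·e^(−0.04·T));  sugar = (target − residual)·4.0·V
residual = 14.695·(0.01821 + 0.09011·e^(−0.04·12.6)) = 1.0675
sugar = (2.9 − 1.0675)·4.0·22.9

167.8536 g


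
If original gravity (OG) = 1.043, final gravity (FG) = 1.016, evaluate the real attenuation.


AA = (OG−FG)/(OG−1)·100;  RA = AA·0.8192
AA = (1.043 − 1.016)/(1.043 − 1)·100 = 62.7907
RA = 62.7907·0.8192

51.4381 %


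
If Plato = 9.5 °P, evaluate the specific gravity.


SG = 259/(259 − P)
SG = 259/(259 − 9.5)

1.0381


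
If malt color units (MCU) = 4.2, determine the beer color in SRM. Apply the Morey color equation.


SRM = 1.4922 · MCU^0.6859
SRM = 1.4922 · 4.2^0.6859

3.9931 SRM


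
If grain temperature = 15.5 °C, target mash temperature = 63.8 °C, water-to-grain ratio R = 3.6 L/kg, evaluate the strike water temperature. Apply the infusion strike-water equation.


T_strike = (0.41/R)·(T_mash − T_grain) + T_mash
T_strike = (0.41/3.6)·(63.8 − 15.5) + 63.8

69.3008 °C


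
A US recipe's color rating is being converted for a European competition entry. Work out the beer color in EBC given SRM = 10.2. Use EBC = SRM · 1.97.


EBC = 10.2 · 1.97

20.0940 EBC


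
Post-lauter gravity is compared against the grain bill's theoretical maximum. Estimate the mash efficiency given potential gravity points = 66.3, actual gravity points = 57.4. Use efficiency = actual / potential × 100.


efficiency = 57.4 / 66.3 × 100

86.5762 %


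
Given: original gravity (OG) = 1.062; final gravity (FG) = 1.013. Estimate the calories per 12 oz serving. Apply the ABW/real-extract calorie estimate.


ABW = (OG−FG)·131.25·0.79/FG;  °P = 259 − 259/SG (for OG→OE and FG→AE);  RE = 0.1808·OE + 0.8192·AE;  Cal = (6.9·ABW + 4·(RE−0.1))·FG·3.55
ABW = (1.062 − 1.013)·131.25·0.79/1.013 = 5.0155
OE = 259 − 259/1.062 = 15.1205 °P
AE = 259 − 259/1.013 = 3.3238 °P
RE = 0.1808·15.1205 + 0.8192·3.3238 = 5.4566 °P
Cal = (6.9·5.0155 + 4·(5.4566−0.1))·1.013·3.55

201.5046 kcal


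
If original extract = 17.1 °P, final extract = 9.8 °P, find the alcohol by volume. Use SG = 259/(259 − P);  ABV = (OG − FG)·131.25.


OG = 259/(259 − 17.1) = 1.0707
FG = 259/(259 − 9.8) = 1.0393
ABV = (1.0707 − 1.0393)·131.25

4.1166 % ABV


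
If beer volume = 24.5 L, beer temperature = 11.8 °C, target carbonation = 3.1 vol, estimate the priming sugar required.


residual = 14.695·(0.01821 + 0.09011·e^(−0.04·T));  sugar = (target − residual)·4.0·V
residual = 14.695·(0.01821 + 0.09011·e^(−0.04·11.8)) = 1.0935
sugar = (3.1 − 1.0935)·4.0·24.5

196.6322 g


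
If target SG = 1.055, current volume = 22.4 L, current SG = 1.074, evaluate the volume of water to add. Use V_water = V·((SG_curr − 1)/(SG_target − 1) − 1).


V_water = 22.4·((1.074 − 1)/(1.055 − 1) − 1)

7.7382 L


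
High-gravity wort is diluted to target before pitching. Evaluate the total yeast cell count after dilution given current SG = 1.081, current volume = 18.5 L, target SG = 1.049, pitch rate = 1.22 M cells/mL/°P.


V_w = V·((SG_c−1)/(SG_t−1)−1);  °P = 259 − 259/SG_t;  cells = rate·(V+V_w)·°P
V_w = 18.5·((1.081−1)/(1.049−1)−1) = 12.0816
V_final = 18.5 + 12.0816 = 30.5816
°P = 259 − 259/1.049 = 12.0982
cells = 1.22·30.5816·12.0982

451.3785 billion cells


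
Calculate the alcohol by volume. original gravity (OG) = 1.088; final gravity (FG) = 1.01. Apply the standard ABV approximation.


ABV = (OG − FG) · 131.25
ABV = (1.088 − 1.01) · 131.25

10.2375 % ABV
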